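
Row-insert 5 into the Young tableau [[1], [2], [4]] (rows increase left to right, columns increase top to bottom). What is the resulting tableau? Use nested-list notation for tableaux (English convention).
5 is larger than every entry of row 1, so it is appended to row 1. The new tableau is [[1, 5], [2], [4]].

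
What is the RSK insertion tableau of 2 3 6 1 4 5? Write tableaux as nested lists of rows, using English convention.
P = [[1, 3, 4, 5], [2, 6]]

Insert 2: appended to row 1. P = [[2]].
Insert 3: appended to row 1. P = [[2, 3]].
Insert 6: appended to row 1. P = [[2, 3, 6]].
Insert 1: 1 bumps 2 from row 1; 2 starts row 2. P = [[1, 3, 6], [2]].
Insert 4: 4 bumps 6 from row 1; 6 appends to row 2. P = [[1, 3, 4], [2, 6]].
Insert 5: appended to row 1. P = [[1, 3, 4, 5], [2, 6]].

So P = [[1, 3, 4, 5], [2, 6]].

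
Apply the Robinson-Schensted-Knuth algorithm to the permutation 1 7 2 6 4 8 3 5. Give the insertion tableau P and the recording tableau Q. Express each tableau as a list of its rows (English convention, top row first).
Insert each entry of the permutation into P by Schensted row insertion, recording in Q the position of each new cell.

Insert 1: appended to row 1. P = [[1]], Q = [[1]].
Insert 7: appended to row 1. P = [[1, 7]], Q = [[1, 2]].
Insert 2: 2 bumps 7 from row 1; 7 starts row 2. P = [[1, 2], [7]], Q = [[1, 2], [3]].
Insert 6: appended to row 1. P = [[1, 2, 6], [7]], Q = [[1, 2, 4], [3]].
Insert 4: 4 bumps 6 from row 1; 6 bumps 7 from row 2; 7 starts row 3. P = [[1, 2, 4], [6], [7]], Q = [[1, 2, 4], [3], [5]].
Insert 8: appended to row 1. P = [[1, 2, 4, 8], [6], [7]], Q = [[1, 2, 4, 6], [3], [5]].
Insert 3: 3 bumps 4 from row 1; 4 bumps 6 from row 2; 6 bumps 7 from row 3; 7 starts row 4. P = [[1, 2, 3, 8], [4], [6], [7]], Q = [[1, 2, 4, 6], [3], [5], [7]].
Insert 5: 5 bumps 8 from row 1; 8 appends to row 2. P = [[1, 2, 3, 5], [4, 8], [6], [7]], Q = [[1, 2, 4, 6], [3, 8], [5], [7]].

So P = [[1, 2, 3, 5], [4, 8], [6], [7]], Q = [[1, 2, 4, 6], [3, 8], [5], [7]].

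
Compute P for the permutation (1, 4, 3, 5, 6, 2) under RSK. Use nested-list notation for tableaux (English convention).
Insert 1: appended to row 1. P = [[1]].
Insert 4: appended to row 1. P = [[1, 4]].
Insert 3: 3 bumps 4 from row 1; 4 starts row 2. P = [[1, 3], [4]].
Insert 5: appended to row 1. P = [[1, 3, 5], [4]].
Insert 6: appended to row 1. P = [[1, 3, 5, 6], [4]].
Insert 2: 2 bumps 3 from row 1; 3 bumps 4 from row 2; 4 starts row 3. P = [[1, 2, 5, 6], [3], [4]].

So P = [[1, 2, 5, 6], [3], [4]].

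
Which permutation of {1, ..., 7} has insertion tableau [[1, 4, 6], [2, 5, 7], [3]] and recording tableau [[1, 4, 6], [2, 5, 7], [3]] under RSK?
Reverse RSK: for i = n, n-1, ..., 1, locate i in Q, remove the corresponding corner cell from P, and reverse-bump its entry up through P; the value ejected from row 1 is w(i).

So w = 3 2 1 5 4 7 6.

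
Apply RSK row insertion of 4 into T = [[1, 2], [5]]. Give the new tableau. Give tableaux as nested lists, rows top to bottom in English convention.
4 is larger than every entry of row 1, so it is appended to row 1. The new tableau is [[1, 2, 4], [5]].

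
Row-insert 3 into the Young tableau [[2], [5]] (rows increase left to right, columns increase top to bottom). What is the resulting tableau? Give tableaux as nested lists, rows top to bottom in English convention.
3 is larger than every entry of row 1, so it is appended to row 1. The new tableau is [[2, 3], [5]].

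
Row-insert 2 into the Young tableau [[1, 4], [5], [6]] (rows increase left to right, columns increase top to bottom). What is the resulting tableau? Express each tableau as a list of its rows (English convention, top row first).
In row 1, 2 replaces 4 (the leftmost entry greater than 2); 4 is bumped to row 2. In row 2, 4 replaces 5 (the leftmost entry greater than 4); 5 is bumped to row 3. In row 3, 5 replaces 6 (the leftmost entry greater than 5); 6 is bumped to row 4. 6 starts a new row 4. The new tableau is [[1, 2], [4], [5], [6]].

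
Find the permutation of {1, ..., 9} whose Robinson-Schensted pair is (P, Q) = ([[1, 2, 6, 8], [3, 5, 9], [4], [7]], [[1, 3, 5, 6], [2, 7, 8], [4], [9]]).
7 4 5 1 6 9 3 8 2

Reverse RSK: for i = n, n-1, ..., 1, locate i in Q, remove the corresponding corner cell from P, and reverse-bump its entry up through P; the value ejected from row 1 is w(i).

So w = 7 4 5 1 6 9 3 8 2.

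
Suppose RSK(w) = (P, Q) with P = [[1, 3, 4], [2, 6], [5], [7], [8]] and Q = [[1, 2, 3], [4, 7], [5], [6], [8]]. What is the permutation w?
Reverse the RSK construction: for i from n down to 1, find the cell of Q containing i, remove the entry at that cell from P, and reverse-bump it up through P; the value ejected from row 1 is w(i).

Step i=8: Q has 8 at row 5, column 1; remove 8 from row 5 of P and reverse-bump: 8 enters row 4 and ejects 7; 7 enters row 3 and ejects 5; 5 enters row 2 and ejects 2; 2 enters row 1 and ejects 1. So w(8) = 1. P is now [[2, 3, 4], [5, 6], [7], [8]].
Step i=7: Q has 7 at row 2, column 2; remove 6 from row 2 of P and reverse-bump: 6 enters row 1 and ejects 4. So w(7) = 4. P is now [[2, 3, 6], [5], [7], [8]].
Step i=6: Q has 6 at row 4, column 1; remove 8 from row 4 of P and reverse-bump: 8 enters row 3 and ejects 7; 7 enters row 2 and ejects 5; 5 enters row 1 and ejects 3. So w(6) = 3. P is now [[2, 5, 6], [7], [8]].
Step i=5: Q has 5 at row 3, column 1; remove 8 from row 3 of P and reverse-bump: 8 enters row 2 and ejects 7; 7 enters row 1 and ejects 6. So w(5) = 6. P is now [[2, 5, 7], [8]].
Step i=4: Q has 4 at row 2, column 1; remove 8 from row 2 of P and reverse-bump: 8 enters row 1 and ejects 7. So w(4) = 7. P is now [[2, 5, 8]].
Step i=3: Q has 3 at row 1, column 3; remove that cell from P, ejecting 8. So w(3) = 8. P is now [[2, 5]].
Step i=2: Q has 2 at row 1, column 2; remove that cell from P, ejecting 5. So w(2) = 5. P is now [[2]].
Step i=1: Q has 1 at row 1, column 1; remove that cell from P, ejecting 2. So w(1) = 2. P is now [].

So w = 2 5 8 7 6 3 4 1.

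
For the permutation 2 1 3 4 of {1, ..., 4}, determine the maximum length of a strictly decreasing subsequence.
2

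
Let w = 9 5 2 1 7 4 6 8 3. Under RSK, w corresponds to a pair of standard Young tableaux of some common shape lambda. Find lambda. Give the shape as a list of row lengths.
[4, 2, 2, 1]

RSK row insertion gives P = [[1, 3, 6, 8], [2, 4], [5, 7], [9]], which has shape [4, 2, 2, 1].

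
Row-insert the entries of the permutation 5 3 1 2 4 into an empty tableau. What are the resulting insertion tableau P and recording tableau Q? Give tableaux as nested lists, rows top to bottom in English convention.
P = [[1, 2, 4], [3], [5]], Q = [[1, 4, 5], [2], [3]]

Insert each entry of the permutation into P by Schensted row insertion, recording in Q the position of each new cell.

Insert 5: appended to row 1. P = [[5]], Q = [[1]].
Insert 3: 3 bumps 5 from row 1; 5 starts row 2. P = [[3], [5]], Q = [[1], [2]].
Insert 1: 1 bumps 3 from row 1; 3 bumps 5 from row 2; 5 starts row 3. P = [[1], [3], [5]], Q = [[1], [2], [3]].
Insert 2: appended to row 1. P = [[1, 2], [3], [5]], Q = [[1, 4], [2], [3]].
Insert 4: appended to row 1. P = [[1, 2, 4], [3], [5]], Q = [[1, 4, 5], [2], [3]].

So P = [[1, 2, 4], [3], [5]], Q = [[1, 4, 5], [2], [3]].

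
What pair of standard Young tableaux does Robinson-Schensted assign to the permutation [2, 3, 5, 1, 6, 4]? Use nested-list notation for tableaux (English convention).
P = [[1, 3, 4, 6], [2, 5]], Q = [[1, 2, 3, 5], [4, 6]]

Insert each entry of the permutation into P by Schensted row insertion, recording in Q the position of each new cell.

After inserting 2: P = [[2]].
After inserting 3: P = [[2, 3]].
After inserting 5: P = [[2, 3, 5]].
After inserting 1: P = [[1, 3, 5], [2]].
After inserting 6: P = [[1, 3, 5, 6], [2]].
After inserting 4: P = [[1, 3, 4, 6], [2, 5]].

So P = [[1, 3, 4, 6], [2, 5]], Q = [[1, 2, 3, 5], [4, 6]].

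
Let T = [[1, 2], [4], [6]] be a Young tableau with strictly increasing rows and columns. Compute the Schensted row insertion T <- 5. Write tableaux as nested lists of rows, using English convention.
[[1, 2, 5], [4], [6]]

5 is larger than every entry of row 1, so it is appended to row 1. The new tableau is [[1, 2, 5], [4], [6]].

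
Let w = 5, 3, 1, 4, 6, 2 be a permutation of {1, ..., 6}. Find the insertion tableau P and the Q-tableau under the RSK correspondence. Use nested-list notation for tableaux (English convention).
Insert each entry of the permutation into P by Schensted row insertion, recording in Q the position of each new cell.

After inserting 5: P = [[5]].
After inserting 3: P = [[3], [5]].
After inserting 1: P = [[1], [3], [5]].
After inserting 4: P = [[1, 4], [3], [5]].
After inserting 6: P = [[1, 4, 6], [3], [5]].
After inserting 2: P = [[1, 2, 6], [3, 4], [5]].

So P = [[1, 2, 6], [3, 4], [5]], Q = [[1, 4, 5], [2, 6], [3]].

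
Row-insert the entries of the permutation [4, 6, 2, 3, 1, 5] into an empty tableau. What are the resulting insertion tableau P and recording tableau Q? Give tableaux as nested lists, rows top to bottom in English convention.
Insert each entry of the permutation into P by Schensted row insertion, recording in Q the position of each new cell.

Insert 4: appended to row 1. P = [[4]].
Insert 6: appended to row 1. P = [[4, 6]].
Insert 2: 2 bumps 4 from row 1; 4 starts row 2. P = [[2, 6], [4]].
Insert 3: 3 bumps 6 from row 1; 6 appends to row 2. P = [[2, 3], [4, 6]].
Insert 1: 1 bumps 2 from row 1; 2 bumps 4 from row 2; 4 starts row 3. P = [[1, 3], [2, 6], [4]].
Insert 5: appended to row 1. P = [[1, 3, 5], [2, 6], [4]].

So P = [[1, 3, 5], [2, 6], [4]], Q = [[1, 2, 6], [3, 4], [5]].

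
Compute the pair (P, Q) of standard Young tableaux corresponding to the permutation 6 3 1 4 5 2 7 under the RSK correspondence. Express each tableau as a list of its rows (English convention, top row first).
Insert each entry of the permutation into P by Schensted row insertion, recording in Q the position of each new cell.

Insert 6: appended to row 1. P = [[6]].
Insert 3: 3 bumps 6 from row 1; 6 starts row 2. P = [[3], [6]].
Insert 1: 1 bumps 3 from row 1; 3 bumps 6 from row 2; 6 starts row 3. P = [[1], [3], [6]].
Insert 4: appended to row 1. P = [[1, 4], [3], [6]].
Insert 5: appended to row 1. P = [[1, 4, 5], [3], [6]].
Insert 2: 2 bumps 4 from row 1; 4 appends to row 2. P = [[1, 2, 5], [3, 4], [6]].
Insert 7: appended to row 1. P = [[1, 2, 5, 7], [3, 4], [6]].

So P = [[1, 2, 5, 7], [3, 4], [6]], Q = [[1, 4, 5, 7], [2, 6], [3]].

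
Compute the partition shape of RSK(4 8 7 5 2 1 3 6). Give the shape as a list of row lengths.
[3, 2, 1, 1, 1]

RSK row insertion gives P = [[1, 3, 6], [2, 5], [4], [7], [8]], which has shape [3, 2, 1, 1, 1].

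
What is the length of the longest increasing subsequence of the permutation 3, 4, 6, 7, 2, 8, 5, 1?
5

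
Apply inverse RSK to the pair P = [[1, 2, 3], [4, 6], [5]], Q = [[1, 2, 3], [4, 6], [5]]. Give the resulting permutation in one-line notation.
1 5 6 4 2 3

Reverse the RSK construction: for i from n down to 1, find the cell of Q containing i, remove the entry at that cell from P, and reverse-bump it up through P; the value ejected from row 1 is w(i).

Step i=6: Q has 6 at row 2, column 2; remove 6 from row 2 of P and reverse-bump: 6 enters row 1 and ejects 3. So w(6) = 3. P is now [[1, 2, 6], [4], [5]].
Step i=5: Q has 5 at row 3, column 1; remove 5 from row 3 of P and reverse-bump: 5 enters row 2 and ejects 4; 4 enters row 1 and ejects 2. So w(5) = 2. P is now [[1, 4, 6], [5]].
Step i=4: Q has 4 at row 2, column 1; remove 5 from row 2 of P and reverse-bump: 5 enters row 1 and ejects 4. So w(4) = 4. P is now [[1, 5, 6]].
Step i=3: Q has 3 at row 1, column 3; remove that cell from P, ejecting 6. So w(3) = 6. P is now [[1, 5]].
Step i=2: Q has 2 at row 1, column 2; remove that cell from P, ejecting 5. So w(2) = 5. P is now [[1]].
Step i=1: Q has 1 at row 1, column 1; remove that cell from P, ejecting 1. So w(1) = 1. P is now [].

So w = 1 5 6 4 2 3.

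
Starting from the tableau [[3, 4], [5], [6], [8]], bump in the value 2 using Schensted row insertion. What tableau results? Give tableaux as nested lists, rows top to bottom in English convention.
[[2, 4], [3], [5], [6], [8]]

In row 1, 2 replaces 3 (the leftmost entry greater than 2); 3 is bumped to row 2. In row 2, 3 replaces 5 (the leftmost entry greater than 3); 5 is bumped to row 3. In row 3, 5 replaces 6 (the leftmost entry greater than 5); 6 is bumped to row 4. In row 4, 6 replaces 8 (the leftmost entry greater than 6); 8 is bumped to row 5. 8 starts a new row 5. The new tableau is [[2, 4], [3], [5], [6], [8]].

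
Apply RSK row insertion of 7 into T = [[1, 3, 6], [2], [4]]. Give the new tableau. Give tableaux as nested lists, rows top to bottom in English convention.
7 is larger than every entry of row 1, so it is appended to row 1. The new tableau is [[1, 3, 6, 7], [2], [4]].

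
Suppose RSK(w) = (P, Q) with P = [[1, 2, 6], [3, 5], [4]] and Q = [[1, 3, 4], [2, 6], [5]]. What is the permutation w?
4 3 5 6 1 2

Reverse the RSK construction: for i from n down to 1, find the cell of Q containing i, remove the entry at that cell from P, and reverse-bump it up through P; the value ejected from row 1 is w(i).

Step i=6: Q has 6 at row 2, column 2; remove 5 from row 2 of P and reverse-bump: 5 enters row 1 and ejects 2. So w(6) = 2. P is now [[1, 5, 6], [3], [4]].
Step i=5: Q has 5 at row 3, column 1; remove 4 from row 3 of P and reverse-bump: 4 enters row 2 and ejects 3; 3 enters row 1 and ejects 1. So w(5) = 1. P is now [[3, 5, 6], [4]].
Step i=4: Q has 4 at row 1, column 3; remove that cell from P, ejecting 6. So w(4) = 6. P is now [[3, 5], [4]].
Step i=3: Q has 3 at row 1, column 2; remove that cell from P, ejecting 5. So w(3) = 5. P is now [[3], [4]].
Step i=2: Q has 2 at row 2, column 1; remove 4 from row 2 of P and reverse-bump: 4 enters row 1 and ejects 3. So w(2) = 3. P is now [[4]].
Step i=1: Q has 1 at row 1, column 1; remove that cell from P, ejecting 4. So w(1) = 4. P is now [].

So w = 4 3 5 6 1 2.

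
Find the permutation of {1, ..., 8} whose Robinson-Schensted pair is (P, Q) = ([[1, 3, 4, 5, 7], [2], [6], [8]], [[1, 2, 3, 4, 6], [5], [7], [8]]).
Reverse RSK: for i = n, n-1, ..., 1, locate i in Q, remove the corresponding corner cell from P, and reverse-bump its entry up through P; the value ejected from row 1 is w(i).

So w = 2 3 4 8 6 7 5 1.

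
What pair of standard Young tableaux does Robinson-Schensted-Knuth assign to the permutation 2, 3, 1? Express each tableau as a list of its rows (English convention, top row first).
P = [[1, 3], [2]], Q = [[1, 2], [3]]

Insert each entry of the permutation into P by Schensted row insertion, recording in Q the position of each new cell.

Insert 2: appended to row 1. P = [[2]].
Insert 3: appended to row 1. P = [[2, 3]].
Insert 1: 1 bumps 2 from row 1; 2 starts row 2. P = [[1, 3], [2]].

So P = [[1, 3], [2]], Q = [[1, 2], [3]].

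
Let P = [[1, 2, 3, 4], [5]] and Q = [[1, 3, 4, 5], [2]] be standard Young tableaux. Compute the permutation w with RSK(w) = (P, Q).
Reverse the RSK construction: for i from n down to 1, find the cell of Q containing i, remove the entry at that cell from P, and reverse-bump it up through P; the value ejected from row 1 is w(i).

Step i=5: Q has 5 at row 1, column 4; remove that cell from P, ejecting 4. So w(5) = 4. P is now [[1, 2, 3], [5]].
Step i=4: Q has 4 at row 1, column 3; remove that cell from P, ejecting 3. So w(4) = 3. P is now [[1, 2], [5]].
Step i=3: Q has 3 at row 1, column 2; remove that cell from P, ejecting 2. So w(3) = 2. P is now [[1], [5]].
Step i=2: Q has 2 at row 2, column 1; remove 5 from row 2 of P and reverse-bump: 5 enters row 1 and ejects 1. So w(2) = 1. P is now [[5]].
Step i=1: Q has 1 at row 1, column 1; remove that cell from P, ejecting 5. So w(1) = 5. P is now [].

So w = 5 1 2 3 4.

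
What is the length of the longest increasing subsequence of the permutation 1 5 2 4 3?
3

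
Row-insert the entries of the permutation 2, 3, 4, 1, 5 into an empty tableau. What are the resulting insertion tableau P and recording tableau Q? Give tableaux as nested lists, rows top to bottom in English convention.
P = [[1, 3, 4, 5], [2]], Q = [[1, 2, 3, 5], [4]]

Insert each entry of the permutation into P by Schensted row insertion, recording in Q the position of each new cell.

After inserting 2: P = [[2]].
After inserting 3: P = [[2, 3]].
After inserting 4: P = [[2, 3, 4]].
After inserting 1: P = [[1, 3, 4], [2]].
After inserting 5: P = [[1, 3, 4, 5], [2]].

So P = [[1, 3, 4, 5], [2]], Q = [[1, 2, 3, 5], [4]].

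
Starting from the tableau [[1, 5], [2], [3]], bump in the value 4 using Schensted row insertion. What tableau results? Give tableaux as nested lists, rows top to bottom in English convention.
[[1, 4], [2, 5], [3]]

In row 1, 4 replaces 5 (the leftmost entry greater than 4); 5 is bumped to row 2. 5 is appended to row 2. The new tableau is [[1, 4], [2, 5], [3]].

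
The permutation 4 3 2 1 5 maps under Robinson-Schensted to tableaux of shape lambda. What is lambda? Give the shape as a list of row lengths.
[2, 1, 1, 1]

RSK row insertion gives P = [[1, 5], [2], [3], [4]], which has shape [2, 1, 1, 1].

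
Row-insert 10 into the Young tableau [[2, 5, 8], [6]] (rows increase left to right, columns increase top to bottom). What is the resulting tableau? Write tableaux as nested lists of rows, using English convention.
[[2, 5, 8, 10], [6]]

10 is larger than every entry of row 1, so it is appended to row 1. The new tableau is [[2, 5, 8, 10], [6]].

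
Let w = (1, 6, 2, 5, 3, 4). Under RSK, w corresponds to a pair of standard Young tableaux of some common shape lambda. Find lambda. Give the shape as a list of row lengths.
[4, 1, 1]

Row-insert each entry into an empty tableau.

After inserting 1: P = [[1]].
After inserting 6: P = [[1, 6]].
After inserting 2: P = [[1, 2], [6]].
After inserting 5: P = [[1, 2, 5], [6]].
After inserting 3: P = [[1, 2, 3], [5], [6]].
After inserting 4: P = [[1, 2, 3, 4], [5], [6]].

The final insertion tableau P = [[1, 2, 3, 4], [5], [6]] has shape [4, 1, 1].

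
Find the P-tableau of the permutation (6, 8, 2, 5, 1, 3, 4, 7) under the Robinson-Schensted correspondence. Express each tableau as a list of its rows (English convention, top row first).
After inserting 6: P = [[6]].
After inserting 8: P = [[6, 8]].
After inserting 2: P = [[2, 8], [6]].
After inserting 5: P = [[2, 5], [6, 8]].
After inserting 1: P = [[1, 5], [2, 8], [6]].
After inserting 3: P = [[1, 3], [2, 5], [6, 8]].
After inserting 4: P = [[1, 3, 4], [2, 5], [6, 8]].
After inserting 7: P = [[1, 3, 4, 7], [2, 5], [6, 8]].

So P = [[1, 3, 4, 7], [2, 5], [6, 8]].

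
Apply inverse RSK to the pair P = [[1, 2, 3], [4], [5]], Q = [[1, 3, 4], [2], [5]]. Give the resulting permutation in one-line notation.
Reverse the RSK construction: for i from n down to 1, find the cell of Q containing i, remove the entry at that cell from P, and reverse-bump it up through P; the value ejected from row 1 is w(i).

Step i=5: Q has 5 at row 3, column 1; remove 5 from row 3 of P and reverse-bump: 5 enters row 2 and ejects 4; 4 enters row 1 and ejects 3. So w(5) = 3. P is now [[1, 2, 4], [5]].
Step i=4: Q has 4 at row 1, column 3; remove that cell from P, ejecting 4. So w(4) = 4. P is now [[1, 2], [5]].
Step i=3: Q has 3 at row 1, column 2; remove that cell from P, ejecting 2. So w(3) = 2. P is now [[1], [5]].
Step i=2: Q has 2 at row 2, column 1; remove 5 from row 2 of P and reverse-bump: 5 enters row 1 and ejects 1. So w(2) = 1. P is now [[5]].
Step i=1: Q has 1 at row 1, column 1; remove that cell from P, ejecting 5. So w(1) = 5. P is now [].

So w = 5 1 2 4 3.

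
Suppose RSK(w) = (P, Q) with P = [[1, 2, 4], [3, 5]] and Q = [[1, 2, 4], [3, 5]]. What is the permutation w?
Reverse the RSK construction: for i from n down to 1, find the cell of Q containing i, remove the entry at that cell from P, and reverse-bump it up through P; the value ejected from row 1 is w(i).

Step i=5: Q has 5 at row 2, column 2; remove 5 from row 2 of P and reverse-bump: 5 enters row 1 and ejects 4. So w(5) = 4. P is now [[1, 2, 5], [3]].
Step i=4: Q has 4 at row 1, column 3; remove that cell from P, ejecting 5. So w(4) = 5. P is now [[1, 2], [3]].
Step i=3: Q has 3 at row 2, column 1; remove 3 from row 2 of P and reverse-bump: 3 enters row 1 and ejects 2. So w(3) = 2. P is now [[1, 3]].
Step i=2: Q has 2 at row 1, column 2; remove that cell from P, ejecting 3. So w(2) = 3. P is now [[1]].
Step i=1: Q has 1 at row 1, column 1; remove that cell from P, ejecting 1. So w(1) = 1. P is now [].

So w = 1 3 2 5 4.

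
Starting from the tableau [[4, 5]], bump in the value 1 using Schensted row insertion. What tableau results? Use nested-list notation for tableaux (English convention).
In row 1, 1 replaces 4 (the leftmost entry greater than 1); 4 is bumped to row 2. 4 starts a new row 2. The new tableau is [[1, 5], [4]].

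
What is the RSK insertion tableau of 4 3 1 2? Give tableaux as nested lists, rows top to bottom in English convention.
Insert 4: appended to row 1. P = [[4]].
Insert 3: 3 bumps 4 from row 1; 4 starts row 2. P = [[3], [4]].
Insert 1: 1 bumps 3 from row 1; 3 bumps 4 from row 2; 4 starts row 3. P = [[1], [3], [4]].
Insert 2: appended to row 1. P = [[1, 2], [3], [4]].

So P = [[1, 2], [3], [4]].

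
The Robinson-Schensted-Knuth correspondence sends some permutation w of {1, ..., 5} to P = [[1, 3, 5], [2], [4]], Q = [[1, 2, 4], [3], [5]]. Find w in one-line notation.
2 4 3 5 1

Reverse the RSK construction: for i from n down to 1, find the cell of Q containing i, remove the entry at that cell from P, and reverse-bump it up through P; the value ejected from row 1 is w(i).

Step i=5: Q has 5 at row 3, column 1; remove 4 from row 3 of P and reverse-bump: 4 enters row 2 and ejects 2; 2 enters row 1 and ejects 1. So w(5) = 1. P is now [[2, 3, 5], [4]].
Step i=4: Q has 4 at row 1, column 3; remove that cell from P, ejecting 5. So w(4) = 5. P is now [[2, 3], [4]].
Step i=3: Q has 3 at row 2, column 1; remove 4 from row 2 of P and reverse-bump: 4 enters row 1 and ejects 3. So w(3) = 3. P is now [[2, 4]].
Step i=2: Q has 2 at row 1, column 2; remove that cell from P, ejecting 4. So w(2) = 4. P is now [[2]].
Step i=1: Q has 1 at row 1, column 1; remove that cell from P, ejecting 2. So w(1) = 2. P is now [].

So w = 2 4 3 5 1.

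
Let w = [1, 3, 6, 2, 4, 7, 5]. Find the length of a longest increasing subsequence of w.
4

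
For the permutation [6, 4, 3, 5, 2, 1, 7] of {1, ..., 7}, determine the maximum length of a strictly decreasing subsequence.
5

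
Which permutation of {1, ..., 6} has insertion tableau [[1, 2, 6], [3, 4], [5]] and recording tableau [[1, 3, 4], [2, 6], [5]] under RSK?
Reverse the RSK construction: for i from n down to 1, find the cell of Q containing i, remove the entry at that cell from P, and reverse-bump it up through P; the value ejected from row 1 is w(i).

Step i=6: Q has 6 at row 2, column 2; remove 4 from row 2 of P and reverse-bump: 4 enters row 1 and ejects 2. So w(6) = 2. P is now [[1, 4, 6], [3], [5]].
Step i=5: Q has 5 at row 3, column 1; remove 5 from row 3 of P and reverse-bump: 5 enters row 2 and ejects 3; 3 enters row 1 and ejects 1. So w(5) = 1. P is now [[3, 4, 6], [5]].
Step i=4: Q has 4 at row 1, column 3; remove that cell from P, ejecting 6. So w(4) = 6. P is now [[3, 4], [5]].
Step i=3: Q has 3 at row 1, column 2; remove that cell from P, ejecting 4. So w(3) = 4. P is now [[3], [5]].
Step i=2: Q has 2 at row 2, column 1; remove 5 from row 2 of P and reverse-bump: 5 enters row 1 and ejects 3. So w(2) = 3. P is now [[5]].
Step i=1: Q has 1 at row 1, column 1; remove that cell from P, ejecting 5. So w(1) = 5. P is now [].

So w = 5 3 4 6 1 2.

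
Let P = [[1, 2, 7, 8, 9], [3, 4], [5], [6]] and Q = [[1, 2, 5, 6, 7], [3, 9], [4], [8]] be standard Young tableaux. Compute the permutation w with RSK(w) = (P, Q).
3 6 5 4 7 8 9 1 2

Reverse the RSK construction: for i from n down to 1, find the cell of Q containing i, remove the entry at that cell from P, and reverse-bump it up through P; the value ejected from row 1 is w(i).

Step i=9: Q has 9 at row 2, column 2; remove 4 from row 2 of P and reverse-bump: 4 enters row 1 and ejects 2. So w(9) = 2. P is now [[1, 4, 7, 8, 9], [3], [5], [6]].
Step i=8: Q has 8 at row 4, column 1; remove 6 from row 4 of P and reverse-bump: 6 enters row 3 and ejects 5; 5 enters row 2 and ejects 3; 3 enters row 1 and ejects 1. So w(8) = 1. P is now [[3, 4, 7, 8, 9], [5], [6]].
Step i=7: Q has 7 at row 1, column 5; remove that cell from P, ejecting 9. So w(7) = 9. P is now [[3, 4, 7, 8], [5], [6]].
Step i=6: Q has 6 at row 1, column 4; remove that cell from P, ejecting 8. So w(6) = 8. P is now [[3, 4, 7], [5], [6]].
Step i=5: Q has 5 at row 1, column 3; remove that cell from P, ejecting 7. So w(5) = 7. P is now [[3, 4], [5], [6]].
Step i=4: Q has 4 at row 3, column 1; remove 6 from row 3 of P and reverse-bump: 6 enters row 2 and ejects 5; 5 enters row 1 and ejects 4. So w(4) = 4. P is now [[3, 5], [6]].
Step i=3: Q has 3 at row 2, column 1; remove 6 from row 2 of P and reverse-bump: 6 enters row 1 and ejects 5. So w(3) = 5. P is now [[3, 6]].
Step i=2: Q has 2 at row 1, column 2; remove that cell from P, ejecting 6. So w(2) = 6. P is now [[3]].
Step i=1: Q has 1 at row 1, column 1; remove that cell from P, ejecting 3. So w(1) = 3. P is now [].

So w = 3 6 5 4 7 8 9 1 2.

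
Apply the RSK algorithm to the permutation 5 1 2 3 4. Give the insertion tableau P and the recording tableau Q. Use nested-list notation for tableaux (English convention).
Insert each entry of the permutation into P by Schensted row insertion, recording in Q the position of each new cell.

Insert 5: appended to row 1. P = [[5]].
Insert 1: 1 bumps 5 from row 1; 5 starts row 2. P = [[1], [5]].
Insert 2: appended to row 1. P = [[1, 2], [5]].
Insert 3: appended to row 1. P = [[1, 2, 3], [5]].
Insert 4: appended to row 1. P = [[1, 2, 3, 4], [5]].

So P = [[1, 2, 3, 4], [5]], Q = [[1, 3, 4, 5], [2]].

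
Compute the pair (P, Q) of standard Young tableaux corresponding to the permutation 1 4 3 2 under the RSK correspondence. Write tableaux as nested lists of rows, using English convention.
Insert each entry of the permutation into P by Schensted row insertion, recording in Q the position of each new cell.

Insert 1: appended to row 1. P = [[1]].
Insert 4: appended to row 1. P = [[1, 4]].
Insert 3: 3 bumps 4 from row 1; 4 starts row 2. P = [[1, 3], [4]].
Insert 2: 2 bumps 3 from row 1; 3 bumps 4 from row 2; 4 starts row 3. P = [[1, 2], [3], [4]].

So P = [[1, 2], [3], [4]], Q = [[1, 2], [3], [4]].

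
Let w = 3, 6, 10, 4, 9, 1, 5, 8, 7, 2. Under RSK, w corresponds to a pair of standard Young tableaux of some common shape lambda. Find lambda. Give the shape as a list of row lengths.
[4, 2, 2, 1, 1]

Row-insert each entry into an empty tableau.

After inserting 3: P = [[3]].
After inserting 6: P = [[3, 6]].
After inserting 10: P = [[3, 6, 10]].
After inserting 4: P = [[3, 4, 10], [6]].
After inserting 9: P = [[3, 4, 9], [6, 10]].
After inserting 1: P = [[1, 4, 9], [3, 10], [6]].
After inserting 5: P = [[1, 4, 5], [3, 9], [6, 10]].
After inserting 8: P = [[1, 4, 5, 8], [3, 9], [6, 10]].
After inserting 7: P = [[1, 4, 5, 7], [3, 8], [6, 9], [10]].
After inserting 2: P = [[1, 2, 5, 7], [3, 4], [6, 8], [9], [10]].

The final insertion tableau P = [[1, 2, 5, 7], [3, 4], [6, 8], [9], [10]] has shape [4, 2, 2, 1, 1].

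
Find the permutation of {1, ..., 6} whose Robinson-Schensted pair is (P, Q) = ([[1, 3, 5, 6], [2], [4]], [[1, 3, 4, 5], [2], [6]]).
Reverse RSK: for i = n, n-1, ..., 1, locate i in Q, remove the corresponding corner cell from P, and reverse-bump its entry up through P; the value ejected from row 1 is w(i).

So w = 4 2 3 5 6 1.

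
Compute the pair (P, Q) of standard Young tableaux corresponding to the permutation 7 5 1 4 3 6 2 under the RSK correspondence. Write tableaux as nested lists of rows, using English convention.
Insert each entry of the permutation into P by Schensted row insertion, recording in Q the position of each new cell.

Insert 7: appended to row 1. P = [[7]], Q = [[1]].
Insert 5: 5 bumps 7 from row 1; 7 starts row 2. P = [[5], [7]], Q = [[1], [2]].
Insert 1: 1 bumps 5 from row 1; 5 bumps 7 from row 2; 7 starts row 3. P = [[1], [5], [7]], Q = [[1], [2], [3]].
Insert 4: appended to row 1. P = [[1, 4], [5], [7]], Q = [[1, 4], [2], [3]].
Insert 3: 3 bumps 4 from row 1; 4 bumps 5 from row 2; 5 bumps 7 from row 3; 7 starts row 4. P = [[1, 3], [4], [5], [7]], Q = [[1, 4], [2], [3], [5]].
Insert 6: appended to row 1. P = [[1, 3, 6], [4], [5], [7]], Q = [[1, 4, 6], [2], [3], [5]].
Insert 2: 2 bumps 3 from row 1; 3 bumps 4 from row 2; 4 bumps 5 from row 3; 5 bumps 7 from row 4; 7 starts row 5. P = [[1, 2, 6], [3], [4], [5], [7]], Q = [[1, 4, 6], [2], [3], [5], [7]].

So P = [[1, 2, 6], [3], [4], [5], [7]], Q = [[1, 4, 6], [2], [3], [5], [7]].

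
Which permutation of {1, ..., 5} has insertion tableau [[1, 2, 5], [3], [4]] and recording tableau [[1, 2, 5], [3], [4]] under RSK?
Reverse RSK: for i = n, n-1, ..., 1, locate i in Q, remove the corresponding corner cell from P, and reverse-bump its entry up through P; the value ejected from row 1 is w(i).

So w = 1 4 3 2 5.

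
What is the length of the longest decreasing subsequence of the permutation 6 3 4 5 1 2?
3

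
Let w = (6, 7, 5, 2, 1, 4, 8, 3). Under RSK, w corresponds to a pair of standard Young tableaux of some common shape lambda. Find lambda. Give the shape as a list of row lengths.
[3, 2, 2, 1]

Row-insert each entry into an empty tableau.

After inserting 6: P = [[6]].
After inserting 7: P = [[6, 7]].
After inserting 5: P = [[5, 7], [6]].
After inserting 2: P = [[2, 7], [5], [6]].
After inserting 1: P = [[1, 7], [2], [5], [6]].
After inserting 4: P = [[1, 4], [2, 7], [5], [6]].
After inserting 8: P = [[1, 4, 8], [2, 7], [5], [6]].
After inserting 3: P = [[1, 3, 8], [2, 4], [5, 7], [6]].

The final insertion tableau P = [[1, 3, 8], [2, 4], [5, 7], [6]] has shape [3, 2, 2, 1].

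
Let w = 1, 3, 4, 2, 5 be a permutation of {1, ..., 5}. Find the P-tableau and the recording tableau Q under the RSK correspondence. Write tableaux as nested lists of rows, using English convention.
Insert each entry of the permutation into P by Schensted row insertion, recording in Q the position of each new cell.

Insert 1: appended to row 1. P = [[1]].
Insert 3: appended to row 1. P = [[1, 3]].
Insert 4: appended to row 1. P = [[1, 3, 4]].
Insert 2: 2 bumps 3 from row 1; 3 starts row 2. P = [[1, 2, 4], [3]].
Insert 5: appended to row 1. P = [[1, 2, 4, 5], [3]].

So P = [[1, 2, 4, 5], [3]], Q = [[1, 2, 3, 5], [4]].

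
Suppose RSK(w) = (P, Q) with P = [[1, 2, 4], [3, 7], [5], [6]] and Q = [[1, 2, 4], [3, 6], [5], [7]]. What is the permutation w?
1 6 5 7 3 4 2

Reverse RSK: for i = n, n-1, ..., 1, locate i in Q, remove the corresponding corner cell from P, and reverse-bump its entry up through P; the value ejected from row 1 is w(i).

So w = 1 6 5 7 3 4 2.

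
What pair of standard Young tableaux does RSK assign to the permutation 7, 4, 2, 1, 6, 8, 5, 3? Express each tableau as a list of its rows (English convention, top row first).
P = [[1, 3, 8], [2, 5], [4, 6], [7]], Q = [[1, 5, 6], [2, 7], [3, 8], [4]]

Insert each entry of the permutation into P by Schensted row insertion, recording in Q the position of each new cell.

Insert 7: appended to row 1. P = [[7]].
Insert 4: 4 bumps 7 from row 1; 7 starts row 2. P = [[4], [7]].
Insert 2: 2 bumps 4 from row 1; 4 bumps 7 from row 2; 7 starts row 3. P = [[2], [4], [7]].
Insert 1: 1 bumps 2 from row 1; 2 bumps 4 from row 2; 4 bumps 7 from row 3; 7 starts row 4. P = [[1], [2], [4], [7]].
Insert 6: appended to row 1. P = [[1, 6], [2], [4], [7]].
Insert 8: appended to row 1. P = [[1, 6, 8], [2], [4], [7]].
Insert 5: 5 bumps 6 from row 1; 6 appends to row 2. P = [[1, 5, 8], [2, 6], [4], [7]].
Insert 3: 3 bumps 5 from row 1; 5 bumps 6 from row 2; 6 appends to row 3. P = [[1, 3, 8], [2, 5], [4, 6], [7]].

So P = [[1, 3, 8], [2, 5], [4, 6], [7]], Q = [[1, 5, 6], [2, 7], [3, 8], [4]].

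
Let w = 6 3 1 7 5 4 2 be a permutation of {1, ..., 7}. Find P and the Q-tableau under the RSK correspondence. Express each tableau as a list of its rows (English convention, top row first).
Insert each entry of the permutation into P by Schensted row insertion, recording in Q the position of each new cell.

Insert 6: appended to row 1. P = [[6]], Q = [[1]].
Insert 3: 3 bumps 6 from row 1; 6 starts row 2. P = [[3], [6]], Q = [[1], [2]].
Insert 1: 1 bumps 3 from row 1; 3 bumps 6 from row 2; 6 starts row 3. P = [[1], [3], [6]], Q = [[1], [2], [3]].
Insert 7: appended to row 1. P = [[1, 7], [3], [6]], Q = [[1, 4], [2], [3]].
Insert 5: 5 bumps 7 from row 1; 7 appends to row 2. P = [[1, 5], [3, 7], [6]], Q = [[1, 4], [2, 5], [3]].
Insert 4: 4 bumps 5 from row 1; 5 bumps 7 from row 2; 7 appends to row 3. P = [[1, 4], [3, 5], [6, 7]], Q = [[1, 4], [2, 5], [3, 6]].
Insert 2: 2 bumps 4 from row 1; 4 bumps 5 from row 2; 5 bumps 6 from row 3; 6 starts row 4. P = [[1, 2], [3, 4], [5, 7], [6]], Q = [[1, 4], [2, 5], [3, 6], [7]].

So P = [[1, 2], [3, 4], [5, 7], [6]], Q = [[1, 4], [2, 5], [3, 6], [7]].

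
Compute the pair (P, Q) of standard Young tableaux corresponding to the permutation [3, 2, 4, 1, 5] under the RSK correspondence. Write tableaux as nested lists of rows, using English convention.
Insert each entry of the permutation into P by Schensted row insertion, recording in Q the position of each new cell.

Insert 3: appended to row 1. P = [[3]].
Insert 2: 2 bumps 3 from row 1; 3 starts row 2. P = [[2], [3]].
Insert 4: appended to row 1. P = [[2, 4], [3]].
Insert 1: 1 bumps 2 from row 1; 2 bumps 3 from row 2; 3 starts row 3. P = [[1, 4], [2], [3]].
Insert 5: appended to row 1. P = [[1, 4, 5], [2], [3]].

So P = [[1, 4, 5], [2], [3]], Q = [[1, 3, 5], [2], [4]].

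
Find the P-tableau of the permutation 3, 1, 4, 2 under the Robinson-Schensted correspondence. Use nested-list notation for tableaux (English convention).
P = [[1, 2], [3, 4]]

Insert 3: appended to row 1. P = [[3]].
Insert 1: 1 bumps 3 from row 1; 3 starts row 2. P = [[1], [3]].
Insert 4: appended to row 1. P = [[1, 4], [3]].
Insert 2: 2 bumps 4 from row 1; 4 appends to row 2. P = [[1, 2], [3, 4]].

So P = [[1, 2], [3, 4]].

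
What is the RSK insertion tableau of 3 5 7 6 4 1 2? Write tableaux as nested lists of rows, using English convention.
P = [[1, 2, 6], [3, 4], [5], [7]]

Insert 3: appended to row 1. P = [[3]].
Insert 5: appended to row 1. P = [[3, 5]].
Insert 7: appended to row 1. P = [[3, 5, 7]].
Insert 6: 6 bumps 7 from row 1; 7 starts row 2. P = [[3, 5, 6], [7]].
Insert 4: 4 bumps 5 from row 1; 5 bumps 7 from row 2; 7 starts row 3. P = [[3, 4, 6], [5], [7]].
Insert 1: 1 bumps 3 from row 1; 3 bumps 5 from row 2; 5 bumps 7 from row 3; 7 starts row 4. P = [[1, 4, 6], [3], [5], [7]].
Insert 2: 2 bumps 4 from row 1; 4 appends to row 2. P = [[1, 2, 6], [3, 4], [5], [7]].

So P = [[1, 2, 6], [3, 4], [5], [7]].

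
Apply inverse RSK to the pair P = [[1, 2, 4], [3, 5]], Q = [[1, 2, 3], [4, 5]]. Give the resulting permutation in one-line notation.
Reverse the RSK construction: for i from n down to 1, find the cell of Q containing i, remove the entry at that cell from P, and reverse-bump it up through P; the value ejected from row 1 is w(i).

Step i=5: Q has 5 at row 2, column 2; remove 5 from row 2 of P and reverse-bump: 5 enters row 1 and ejects 4. So w(5) = 4. P is now [[1, 2, 5], [3]].
Step i=4: Q has 4 at row 2, column 1; remove 3 from row 2 of P and reverse-bump: 3 enters row 1 and ejects 2. So w(4) = 2. P is now [[1, 3, 5]].
Step i=3: Q has 3 at row 1, column 3; remove that cell from P, ejecting 5. So w(3) = 5. P is now [[1, 3]].
Step i=2: Q has 2 at row 1, column 2; remove that cell from P, ejecting 3. So w(2) = 3. P is now [[1]].
Step i=1: Q has 1 at row 1, column 1; remove that cell from P, ejecting 1. So w(1) = 1. P is now [].

So w = 1 3 5 2 4.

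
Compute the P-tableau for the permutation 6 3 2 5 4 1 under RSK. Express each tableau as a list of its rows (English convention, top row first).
P = [[1, 4], [2, 5], [3], [6]]

Insert 6: appended to row 1. P = [[6]].
Insert 3: 3 bumps 6 from row 1; 6 starts row 2. P = [[3], [6]].
Insert 2: 2 bumps 3 from row 1; 3 bumps 6 from row 2; 6 starts row 3. P = [[2], [3], [6]].
Insert 5: appended to row 1. P = [[2, 5], [3], [6]].
Insert 4: 4 bumps 5 from row 1; 5 appends to row 2. P = [[2, 4], [3, 5], [6]].
Insert 1: 1 bumps 2 from row 1; 2 bumps 3 from row 2; 3 bumps 6 from row 3; 6 starts row 4. P = [[1, 4], [2, 5], [3], [6]].

So P = [[1, 4], [2, 5], [3], [6]].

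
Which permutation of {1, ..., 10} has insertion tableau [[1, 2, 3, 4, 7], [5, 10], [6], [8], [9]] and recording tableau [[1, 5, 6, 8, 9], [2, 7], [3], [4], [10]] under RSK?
9 8 6 1 2 10 3 5 7 4

Reverse the RSK construction: for i from n down to 1, find the cell of Q containing i, remove the entry at that cell from P, and reverse-bump it up through P; the value ejected from row 1 is w(i).

Step i=10: Q has 10 at row 5, column 1; remove 9 from row 5 of P and reverse-bump: 9 enters row 4 and ejects 8; 8 enters row 3 and ejects 6; 6 enters row 2 and ejects 5; 5 enters row 1 and ejects 4. So w(10) = 4. P is now [[1, 2, 3, 5, 7], [6, 10], [8], [9]].
Step i=9: Q has 9 at row 1, column 5; remove that cell from P, ejecting 7. So w(9) = 7. P is now [[1, 2, 3, 5], [6, 10], [8], [9]].
Step i=8: Q has 8 at row 1, column 4; remove that cell from P, ejecting 5. So w(8) = 5. P is now [[1, 2, 3], [6, 10], [8], [9]].
Step i=7: Q has 7 at row 2, column 2; remove 10 from row 2 of P and reverse-bump: 10 enters row 1 and ejects 3. So w(7) = 3. P is now [[1, 2, 10], [6], [8], [9]].
Step i=6: Q has 6 at row 1, column 3; remove that cell from P, ejecting 10. So w(6) = 10. P is now [[1, 2], [6], [8], [9]].
Step i=5: Q has 5 at row 1, column 2; remove that cell from P, ejecting 2. So w(5) = 2. P is now [[1], [6], [8], [9]].
Step i=4: Q has 4 at row 4, column 1; remove 9 from row 4 of P and reverse-bump: 9 enters row 3 and ejects 8; 8 enters row 2 and ejects 6; 6 enters row 1 and ejects 1. So w(4) = 1. P is now [[6], [8], [9]].
Step i=3: Q has 3 at row 3, column 1; remove 9 from row 3 of P and reverse-bump: 9 enters row 2 and ejects 8; 8 enters row 1 and ejects 6. So w(3) = 6. P is now [[8], [9]].
Step i=2: Q has 2 at row 2, column 1; remove 9 from row 2 of P and reverse-bump: 9 enters row 1 and ejects 8. So w(2) = 8. P is now [[9]].
Step i=1: Q has 1 at row 1, column 1; remove that cell from P, ejecting 9. So w(1) = 9. P is now [].

So w = 9 8 6 1 2 10 3 5 7 4.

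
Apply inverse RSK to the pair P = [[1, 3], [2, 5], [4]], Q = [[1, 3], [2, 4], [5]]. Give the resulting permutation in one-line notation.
Reverse the RSK construction: for i from n down to 1, find the cell of Q containing i, remove the entry at that cell from P, and reverse-bump it up through P; the value ejected from row 1 is w(i).

Step i=5: Q has 5 at row 3, column 1; remove 4 from row 3 of P and reverse-bump: 4 enters row 2 and ejects 2; 2 enters row 1 and ejects 1. So w(5) = 1. P is now [[2, 3], [4, 5]].
Step i=4: Q has 4 at row 2, column 2; remove 5 from row 2 of P and reverse-bump: 5 enters row 1 and ejects 3. So w(4) = 3. P is now [[2, 5], [4]].
Step i=3: Q has 3 at row 1, column 2; remove that cell from P, ejecting 5. So w(3) = 5. P is now [[2], [4]].
Step i=2: Q has 2 at row 2, column 1; remove 4 from row 2 of P and reverse-bump: 4 enters row 1 and ejects 2. So w(2) = 2. P is now [[4]].
Step i=1: Q has 1 at row 1, column 1; remove that cell from P, ejecting 4. So w(1) = 4. P is now [].

So w = 4 2 5 3 1.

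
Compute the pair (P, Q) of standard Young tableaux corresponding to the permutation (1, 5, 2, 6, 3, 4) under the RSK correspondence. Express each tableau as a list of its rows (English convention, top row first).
Insert each entry of the permutation into P by Schensted row insertion, recording in Q the position of each new cell.

Insert 1: appended to row 1. P = [[1]].
Insert 5: appended to row 1. P = [[1, 5]].
Insert 2: 2 bumps 5 from row 1; 5 starts row 2. P = [[1, 2], [5]].
Insert 6: appended to row 1. P = [[1, 2, 6], [5]].
Insert 3: 3 bumps 6 from row 1; 6 appends to row 2. P = [[1, 2, 3], [5, 6]].
Insert 4: appended to row 1. P = [[1, 2, 3, 4], [5, 6]].

So P = [[1, 2, 3, 4], [5, 6]], Q = [[1, 2, 4, 6], [3, 5]].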